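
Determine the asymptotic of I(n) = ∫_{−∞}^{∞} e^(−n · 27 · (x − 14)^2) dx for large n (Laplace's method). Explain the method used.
I(n) = sqrt(π/(27n))

Here φ(x) = 27 · (x − 14)^2 has its unique minimum at x* = 14 with φ(x*) = 0 and φ''(x*) = 54. Laplace's method gives
  I(n) ~ e^(−n φ(x*)) · sqrt(2π / (n · φ''(x*))) = sqrt(2π / (54n)) = sqrt(π/(27n)).
This is exact: substituting u = (x − 14)·sqrt(27n) gives I(n) = (1/sqrt(27n)) ∫_{−∞}^{∞} e^(−u^2) du = sqrt(π/(27n)).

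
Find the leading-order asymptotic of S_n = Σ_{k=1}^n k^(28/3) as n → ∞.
S_n ~ (3/31) · n^(31/3)

Integral comparison: Σ_{k=1}^n k^(28/3) = ∫_0^n x^(28/3) dx + O(n^(28/3)). The integral is n^(1 + 28/3) / (1 + 28/3) = n^((28+3)/3) / ((28+3)/3) = (3/31) · n^(31/3).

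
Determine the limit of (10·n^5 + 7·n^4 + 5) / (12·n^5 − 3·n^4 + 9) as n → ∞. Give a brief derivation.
lim = 10/12 = 5/6

For large n the leading n^5 terms dominate both numerator and denominator. Dividing top and bottom by n^5, every other term tends to 0, leaving 10/12 = 5/6.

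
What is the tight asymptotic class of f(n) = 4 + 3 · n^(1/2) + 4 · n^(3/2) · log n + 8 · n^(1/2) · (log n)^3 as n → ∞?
f(n) ∈ Θ(n^(3/2) · log n)

Compare the terms by growth order. For large n, n^a · (log n)^b dominates n^a' · (log n)^b' iff a > a', or (a = a' and b > b'). Ranking the 4 terms shows the dominant one is 4 · n^(3/2) · log n. Hence f(n) ∈ Θ(n^(3/2) · log n).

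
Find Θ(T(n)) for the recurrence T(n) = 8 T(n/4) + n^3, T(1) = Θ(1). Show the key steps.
T(n) = Θ(n^3)

log_4 8 ≈ 1.500. f(n) = n^3 dominates n^(log_4 8) since 3 > 1.500, and the regularity condition a·f(n/b) = 8·(n/4)^3 = (8/64)·n^3 ≤ c·f(n) holds with c = 8/64 ≈ 0.125 < 1. So this is Case 3: T(n) = Θ(f(n)) = Θ(n^3).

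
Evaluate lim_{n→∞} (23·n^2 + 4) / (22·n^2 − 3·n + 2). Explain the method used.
lim = 23/22

For large n the leading n^2 terms dominate both numerator and denominator. Dividing top and bottom by n^2, every other term tends to 0, leaving 23/22.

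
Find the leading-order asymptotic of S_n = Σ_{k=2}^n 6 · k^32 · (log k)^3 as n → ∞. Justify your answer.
S_n ~ 2 · n^33 · (log n)^3 / 11

By integral comparison, S_n = ∫_1^n 6 · x^32 · (log x)^3 dx + O(n^32 · (log n)^3). For the integral, the leading term of ∫_1^n x^32 (log x)^3 dx is n^33/33 · (log n)^3 (by repeated integration by parts; each step lowers the log-exponent and produces a relatively O(1/log n) correction). Hence S_n ~ 2 · n^33 · (log n)^3 / 11.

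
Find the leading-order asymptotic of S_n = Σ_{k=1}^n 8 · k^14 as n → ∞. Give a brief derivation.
S_n ~ 8 · n^15 / 15

By integral comparison (Euler-Maclaurin), Σ_{k=1}^n 8 · k^14 = 8 · ∫_0^n x^14 dx + O(n^14) = 8 · n^15/15 + O(n^14). (Equivalently, Faulhaber's formula gives the same leading term.)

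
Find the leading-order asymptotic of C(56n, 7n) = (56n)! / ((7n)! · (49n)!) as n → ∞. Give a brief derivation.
C(56n, 7n) ~ (16777216/823543)^(7n) · sqrt(4/(7π·7n))

Write N = 7n. Apply Stirling to each factorial:
  (8N)! ~ sqrt(2π·8N) · (8N/e)^(8N),
  N! ~ sqrt(2π N) · (N/e)^N,
  (7N)! ~ sqrt(2π·7N) · (7N/e)^(7N).
The exponential factors combine to (8N)^(8N) / (N^N · (7N)^(7N)) = 8^(8N)/7^(7N) = (8^8/7^7)^N = (16777216/823543)^N.
The square-root prefactors combine to sqrt(2π·8N) / (sqrt(2π N)·sqrt(2π·7N)) = sqrt(8 / (2π·7·N)) = sqrt(4/(7π·7n)).
Substituting N = 7n: C(56n, 7n) ~ (16777216/823543)^(7n) · sqrt(4/(7π·7n)).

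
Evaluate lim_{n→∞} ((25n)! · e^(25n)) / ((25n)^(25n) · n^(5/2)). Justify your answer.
lim = 0

Stirling: (25n)! ~ sqrt(2π·25n) · (25n/e)^(25n). Hence
  (25n)! · e^(25n) / (25n)^(25n) ~ sqrt(2π·25n).
Dividing by n^(5/2): sqrt(2π·25n) / n^(5/2) = sqrt(2π·25) · n^((1−5)/2), so the expression behaves like sqrt(2π·25) · n^((1−5)/2) → 0.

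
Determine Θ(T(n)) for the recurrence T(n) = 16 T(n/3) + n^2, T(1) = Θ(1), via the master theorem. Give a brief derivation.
T(n) = Θ(n^(log_3 16))

Master theorem: compare f(n) = n^2 to n^(log_3 16) where log_3 16 ≈ 2.524. Since 2 < log_3 16, we have f(n) = O(n^(log_3 16 − ε)) for some ε > 0 — Case 1. Hence T(n) = Θ(n^(log_3 16)).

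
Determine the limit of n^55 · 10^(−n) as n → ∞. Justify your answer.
lim = 0

Exponentials with base > 1 dominate every fixed polynomial: for any fixed c, n^c / 10^n → 0 as n → ∞ (e.g. by the ratio test, or by writing 10^n = e^(n ln 10) and noting e^(n ln 10) / n^c → ∞). Hence n^55 · 10^(−n) = n^55 / 10^n → 0.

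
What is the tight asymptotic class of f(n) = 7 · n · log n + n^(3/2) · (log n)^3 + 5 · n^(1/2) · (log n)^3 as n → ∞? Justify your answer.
f(n) ∈ Θ(n^(3/2) · (log n)^3)

Compare the terms by growth order. For large n, n^a · (log n)^b dominates n^a' · (log n)^b' iff a > a', or (a = a' and b > b'). Ranking the 3 terms shows the dominant one is n^(3/2) · (log n)^3. Hence f(n) ∈ Θ(n^(3/2) · (log n)^3).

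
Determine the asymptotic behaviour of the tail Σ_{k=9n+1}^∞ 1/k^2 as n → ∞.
Σ_{k>9n} 1/k^2 ~ 1/(1 · (9n))

Compare to the integral: ∫_{9n}^∞ x^(−2) dx = [−x^(−1)/1]_{9n}^∞ = 1/((2−1)·(9n)). Euler-Maclaurin then gives
  Σ_{k>9n} 1/k^2 = ∫_{9n}^∞ dx/x^2 − 1/(2·(9n)^2) + O(1/(9n)^3).
(Equivalently this is ζ(2) − Σ_{k≤9n} 1/k^2.)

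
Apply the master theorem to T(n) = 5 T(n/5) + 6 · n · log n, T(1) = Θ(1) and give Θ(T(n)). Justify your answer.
T(n) = Θ(n · (log n)^2)

Here log_5 5 = 1 and f(n) = 6 · n · log n = Θ(n^(log_5 5) · (log n)^1). This is the extended Case 2 of the master theorem (f matches the critical exponent up to log factors), giving T(n) = Θ(n^(log_5 5) · (log n)^(1+1)) = Θ(n · (log n)^2).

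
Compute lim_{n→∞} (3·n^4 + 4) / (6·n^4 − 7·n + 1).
lim = 3/6 = 1/2

For large n the leading n^4 terms dominate both numerator and denominator. Dividing top and bottom by n^4, every other term tends to 0, leaving 3/6 = 1/2.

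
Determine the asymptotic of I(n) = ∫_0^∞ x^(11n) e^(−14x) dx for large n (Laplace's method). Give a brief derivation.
I(n) ~ (sqrt(2π·11n) / 14) · (11n/(14e))^(11n)

Write the integrand as exp(11n ln x − 14x) and set f(x) = 11n ln x − 14x. Then f'(x) = 11n/x − 14 = 0 at x* = 11n/14, and f''(x*) = −11n/x*^2 = −14^2/(11n). Laplace's method (interior maximum) gives
  I(n) ~ e^(f(x*)) · sqrt(2π / |f''(x*)|)
        = exp(11n ln(11n/14) − 11n) · sqrt(2π · 11n / 14^2)
        = (11n/14)^(11n) e^(−11n) · sqrt(2π·11n) / 14
        = (sqrt(2π·11n) / 14) · (11n/(14e))^(11n).
This matches Γ(11n+1)/14^(11n+1) with Stirling applied to Γ.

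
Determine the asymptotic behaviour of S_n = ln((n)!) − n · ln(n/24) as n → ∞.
S_n ~ n · (ln 24 − 1) + O(ln n)

Stirling: ln((n)!) = n ln(n) − n + O(ln n).
  S_n = n ln(n) − n − n ln(n/24) + O(ln n)
      = n ln(n) − n ln n + n ln 24 − n + O(ln n)
      = n ln 24 − n + O(ln n)
      = n (ln 24 − 1) + O(ln n).
Numerically ln(24) − 1 ≈ 2.1781.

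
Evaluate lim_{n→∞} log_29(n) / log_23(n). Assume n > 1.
lim = ln(23) / ln(29) = log_29(23)

Change of base: log_29(n) = ln n / ln 29 and log_23(n) = ln n / ln 23. The ratio is (ln n / ln 29) · (ln 23 / ln n) = ln 23 / ln 29, a constant independent of n. So the limit is ln 23 / ln 29 = log_29(23).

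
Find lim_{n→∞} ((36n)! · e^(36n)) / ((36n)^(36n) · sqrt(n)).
lim = sqrt(2π·36)

Stirling: (36n)! ~ sqrt(2π·36n) · (36n/e)^(36n). Hence
  (36n)! · e^(36n) / (36n)^(36n) ~ sqrt(2π·36n).
Dividing by sqrt(n): sqrt(2π·36n) / sqrt(n) = sqrt(2π·36) · n^((1−1)/2), so the limit is sqrt(2π·36).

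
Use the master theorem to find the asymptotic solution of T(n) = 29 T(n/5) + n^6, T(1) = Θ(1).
T(n) = Θ(n^6)

log_5 29 ≈ 2.092. f(n) = n^6 dominates n^(log_5 29) since 6 > 2.092, and the regularity condition a·f(n/b) = 29·(n/5)^6 = (29/15625)·n^6 ≤ c·f(n) holds with c = 29/15625 ≈ 0.00186 < 1. So this is Case 3: T(n) = Θ(f(n)) = Θ(n^6).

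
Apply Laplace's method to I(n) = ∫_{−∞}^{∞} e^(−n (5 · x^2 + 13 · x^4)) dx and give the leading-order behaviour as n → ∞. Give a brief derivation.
I(n) ~ sqrt(π/(5n))

φ(x) = 5 · x^2 + 13 · x^4 has its unique global minimum at x* = 0 (since φ'(x) = 10x + 52x^3 = 0 only at x = 0 for real x with both coefficients positive, and φ → ∞ as |x| → ∞). At x* = 0, φ(0) = 0 and φ''(0) = 10. Laplace's method then gives
  I(n) ~ sqrt(2π / (n · φ''(0))) · e^(−n φ(0)) = sqrt(2π / (10n)) = sqrt(π/(5n)).
The 13 · x^4 term contributes only at subleading order (an O(1/n) relative correction).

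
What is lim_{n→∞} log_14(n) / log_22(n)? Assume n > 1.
lim = ln(22) / ln(14) = log_14(22)

Change of base: log_14(n) = ln n / ln 14 and log_22(n) = ln n / ln 22. The ratio is (ln n / ln 14) · (ln 22 / ln n) = ln 22 / ln 14, a constant independent of n. So the limit is ln 22 / ln 14 = log_14(22).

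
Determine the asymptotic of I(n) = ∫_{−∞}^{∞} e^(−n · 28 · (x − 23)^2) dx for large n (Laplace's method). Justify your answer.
I(n) = sqrt(π/(28n))

Here φ(x) = 28 · (x − 23)^2 has its unique minimum at x* = 23 with φ(x*) = 0 and φ''(x*) = 56. Laplace's method gives
  I(n) ~ e^(−n φ(x*)) · sqrt(2π / (n · φ''(x*))) = sqrt(2π / (56n)) = sqrt(π/(28n)).
This is exact: substituting u = (x − 23)·sqrt(28n) gives I(n) = (1/sqrt(28n)) ∫_{−∞}^{∞} e^(−u^2) du = sqrt(π/(28n)).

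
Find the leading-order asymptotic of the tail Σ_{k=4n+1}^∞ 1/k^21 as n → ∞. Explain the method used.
Σ_{k>4n} 1/k^21 ~ 1/(20 · (4n)^20)

Compare to the integral: ∫_{4n}^∞ x^(−21) dx = [−x^(−20)/20]_{4n}^∞ = 1/((21−1)·(4n)^20). Euler-Maclaurin then gives
  Σ_{k>4n} 1/k^21 = ∫_{4n}^∞ dx/x^21 − 1/(2·(4n)^21) + O(1/(4n)^22).
(Equivalently this is ζ(21) − Σ_{k≤4n} 1/k^21.)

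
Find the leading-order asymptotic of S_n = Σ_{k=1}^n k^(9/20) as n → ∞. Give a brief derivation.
S_n ~ (20/29) · n^(29/20)

Integral comparison: Σ_{k=1}^n k^(9/20) = ∫_0^n x^(9/20) dx + O(n^(9/20)). The integral is n^(1 + 9/20) / (1 + 9/20) = n^((9+20)/20) / ((9+20)/20) = (20/29) · n^(29/20).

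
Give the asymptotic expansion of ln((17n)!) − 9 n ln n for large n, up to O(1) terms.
ln((17n)!) − 9 n ln n = 8 n ln n + 17(ln 17 − 1) n + (1/2) ln(2π·17n) + O(1/n)

Stirling: ln((17n)!) = 17n ln(17n) − 17n + (1/2) ln(2π·17n) + O(1/n).
Expand 17n ln(17n) = 17n (ln n + ln 17) = 17n ln n + 17n ln 17.
Subtract 9n ln n: leading term is (17 − 9) n ln n = 8 n ln n. The next term is 17n ln 17 − 17n = 17(ln 17 − 1) n. Then the (1/2) ln(2π·17n) correction.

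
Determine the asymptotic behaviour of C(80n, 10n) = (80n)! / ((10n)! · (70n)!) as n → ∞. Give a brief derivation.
C(80n, 10n) ~ (16777216/823543)^(10n) · sqrt(4/(7π·10n))

Write N = 10n. Apply Stirling to each factorial:
  (8N)! ~ sqrt(2π·8N) · (8N/e)^(8N),
  N! ~ sqrt(2π N) · (N/e)^N,
  (7N)! ~ sqrt(2π·7N) · (7N/e)^(7N).
The exponential factors combine to (8N)^(8N) / (N^N · (7N)^(7N)) = 8^(8N)/7^(7N) = (8^8/7^7)^N = (16777216/823543)^N.
The square-root prefactors combine to sqrt(2π·8N) / (sqrt(2π N)·sqrt(2π·7N)) = sqrt(8 / (2π·7·N)) = sqrt(4/(7π·10n)).
Substituting N = 10n: C(80n, 10n) ~ (16777216/823543)^(10n) · sqrt(4/(7π·10n)).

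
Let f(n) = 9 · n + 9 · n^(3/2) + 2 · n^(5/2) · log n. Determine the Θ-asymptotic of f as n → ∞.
f(n) ∈ Θ(n^(5/2) · log n)

Compare the terms by growth order. For large n, n^a · (log n)^b dominates n^a' · (log n)^b' iff a > a', or (a = a' and b > b'). Ranking the 3 terms shows the dominant one is 2 · n^(5/2) · log n. Hence f(n) ∈ Θ(n^(5/2) · log n).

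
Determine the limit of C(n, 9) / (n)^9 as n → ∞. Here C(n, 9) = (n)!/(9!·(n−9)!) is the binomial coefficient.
lim = 1/9! = 1/362880

With N = n → ∞: C(N, 9) / N^9 = [N(N−1)…(N−8)] / (9! · N^9) = (1/9!) · 1 · (1 − 1/n) · … · (1 − 8/n). Each factor → 1 as N → ∞, so the limit is 1/9! = 1/362880.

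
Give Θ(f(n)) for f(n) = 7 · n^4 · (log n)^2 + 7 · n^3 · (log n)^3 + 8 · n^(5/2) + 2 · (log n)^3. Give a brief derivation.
f(n) ∈ Θ(n^4 · (log n)^2)

Compare the terms by growth order. For large n, n^a · (log n)^b dominates n^a' · (log n)^b' iff a > a', or (a = a' and b > b'). Ranking the 4 terms shows the dominant one is 7 · n^4 · (log n)^2. Hence f(n) ∈ Θ(n^4 · (log n)^2).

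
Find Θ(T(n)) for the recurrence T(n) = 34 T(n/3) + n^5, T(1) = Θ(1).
T(n) = Θ(n^5)

log_3 34 ≈ 3.210. f(n) = n^5 dominates n^(log_3 34) since 5 > 3.210, and the regularity condition a·f(n/b) = 34·(n/3)^5 = (34/243)·n^5 ≤ c·f(n) holds with c = 34/243 ≈ 0.14 < 1. So this is Case 3: T(n) = Θ(f(n)) = Θ(n^5).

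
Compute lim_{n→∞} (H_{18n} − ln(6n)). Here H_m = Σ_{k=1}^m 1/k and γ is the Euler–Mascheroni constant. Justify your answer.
lim = ln 3 + γ

By Euler-Maclaurin, H_m = ln m + γ + O(1/m). So
  H_{18n} − ln(6n) = ln(18n) + γ − ln(6n) + O(1/n)
                       = ln(18/6) + γ + O(1/n).
Hence the limit is ln(18/6) + γ (= ln 3).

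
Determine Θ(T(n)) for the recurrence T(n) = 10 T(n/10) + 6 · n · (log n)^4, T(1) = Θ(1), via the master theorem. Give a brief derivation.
T(n) = Θ(n · (log n)^5)

Here log_10 10 = 1 and f(n) = 6 · n · (log n)^4 = Θ(n^(log_10 10) · (log n)^4). This is the extended Case 2 of the master theorem (f matches the critical exponent up to log factors), giving T(n) = Θ(n^(log_10 10) · (log n)^(4+1)) = Θ(n · (log n)^5).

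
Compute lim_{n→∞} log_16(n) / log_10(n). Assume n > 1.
lim = ln(10) / ln(16) = log_16(10)

Change of base: log_16(n) = ln n / ln 16 and log_10(n) = ln n / ln 10. The ratio is (ln n / ln 16) · (ln 10 / ln n) = ln 10 / ln 16, a constant independent of n. So the limit is ln 10 / ln 16 = log_16(10).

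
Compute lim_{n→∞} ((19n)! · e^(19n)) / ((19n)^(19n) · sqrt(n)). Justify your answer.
lim = sqrt(2π·19)

Stirling: (19n)! ~ sqrt(2π·19n) · (19n/e)^(19n). Hence
  (19n)! · e^(19n) / (19n)^(19n) ~ sqrt(2π·19n).
Dividing by sqrt(n): sqrt(2π·19n) / sqrt(n) = sqrt(2π·19) · n^((1−1)/2), so the limit is sqrt(2π·19).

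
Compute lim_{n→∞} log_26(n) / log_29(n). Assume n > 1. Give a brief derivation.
lim = ln(29) / ln(26) = log_26(29)

Change of base: log_26(n) = ln n / ln 26 and log_29(n) = ln n / ln 29. The ratio is (ln n / ln 26) · (ln 29 / ln n) = ln 29 / ln 26, a constant independent of n. So the limit is ln 29 / ln 26 = log_26(29).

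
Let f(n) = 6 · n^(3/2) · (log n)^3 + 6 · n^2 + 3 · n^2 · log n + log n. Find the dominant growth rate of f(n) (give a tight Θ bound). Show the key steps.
f(n) ∈ Θ(n^2 · log n)

Compare the terms by growth order. For large n, n^a · (log n)^b dominates n^a' · (log n)^b' iff a > a', or (a = a' and b > b'). Ranking the 4 terms shows the dominant one is 3 · n^2 · log n. Hence f(n) ∈ Θ(n^2 · log n).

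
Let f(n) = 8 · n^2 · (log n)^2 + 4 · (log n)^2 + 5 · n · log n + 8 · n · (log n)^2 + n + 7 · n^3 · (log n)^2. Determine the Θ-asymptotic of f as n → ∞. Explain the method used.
f(n) ∈ Θ(n^3 · (log n)^2)

Compare the terms by growth order. For large n, n^a · (log n)^b dominates n^a' · (log n)^b' iff a > a', or (a = a' and b > b'). Ranking the 6 terms shows the dominant one is 7 · n^3 · (log n)^2. Hence f(n) ∈ Θ(n^3 · (log n)^2).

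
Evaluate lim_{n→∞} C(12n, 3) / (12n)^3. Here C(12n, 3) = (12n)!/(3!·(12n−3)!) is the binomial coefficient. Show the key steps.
lim = 1/3! = 1/6

With N = 12n → ∞: C(N, 3) / N^3 = [N(N−1)…(N−2)] / (3! · N^3) = (1/3!) · 1 · (1 − 1/(12n)) · (1 − 2/(12n)). Each factor → 1 as N → ∞, so the limit is 1/3! = 1/6.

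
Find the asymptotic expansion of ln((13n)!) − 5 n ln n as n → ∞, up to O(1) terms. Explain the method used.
ln((13n)!) − 5 n ln n = 8 n ln n + 13(ln 13 − 1) n + (1/2) ln(2π·13n) + O(1/n)

Stirling: ln((13n)!) = 13n ln(13n) − 13n + (1/2) ln(2π·13n) + O(1/n).
Expand 13n ln(13n) = 13n (ln n + ln 13) = 13n ln n + 13n ln 13.
Subtract 5n ln n: leading term is (13 − 5) n ln n = 8 n ln n. The next term is 13n ln 13 − 13n = 13(ln 13 − 1) n. Then the (1/2) ln(2π·13n) correction.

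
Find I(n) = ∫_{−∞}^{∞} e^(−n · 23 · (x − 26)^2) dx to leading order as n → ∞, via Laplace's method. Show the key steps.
I(n) = sqrt(π/(23n))

Here φ(x) = 23 · (x − 26)^2 has its unique minimum at x* = 26 with φ(x*) = 0 and φ''(x*) = 46. Laplace's method gives
  I(n) ~ e^(−n φ(x*)) · sqrt(2π / (n · φ''(x*))) = sqrt(2π / (46n)) = sqrt(π/(23n)).
This is exact: substituting u = (x − 26)·sqrt(23n) gives I(n) = (1/sqrt(23n)) ∫_{−∞}^{∞} e^(−u^2) du = sqrt(π/(23n)).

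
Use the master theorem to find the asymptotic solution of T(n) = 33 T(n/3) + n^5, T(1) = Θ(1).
T(n) = Θ(n^5)

log_3 33 ≈ 3.183. f(n) = n^5 dominates n^(log_3 33) since 5 > 3.183, and the regularity condition a·f(n/b) = 33·(n/3)^5 = (33/243)·n^5 ≤ c·f(n) holds with c = 33/243 ≈ 0.136 < 1. So this is Case 3: T(n) = Θ(f(n)) = Θ(n^5).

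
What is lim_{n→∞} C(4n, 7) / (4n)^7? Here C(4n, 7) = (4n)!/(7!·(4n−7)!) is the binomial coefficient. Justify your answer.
lim = 1/7! = 1/5040

With N = 4n → ∞: C(N, 7) / N^7 = [N(N−1)…(N−6)] / (7! · N^7) = (1/7!) · 1 · (1 − 1/(4n)) · … · (1 − 6/(4n)). Each factor → 1 as N → ∞, so the limit is 1/7! = 1/5040.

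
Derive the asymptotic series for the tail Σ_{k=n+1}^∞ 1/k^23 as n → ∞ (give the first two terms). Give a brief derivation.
Σ_{k>n} 1/k^23 = 1/(22 · n^22) − 1/(2 · n^23) + O(1/n^24)

Compare to the integral: ∫_{n}^∞ x^(−23) dx = [−x^(−22)/22]_{n}^∞ = 1/((23−1)·n^22). The Euler-Maclaurin correction adds −f(n)/2 = −1/(2·n^23). Euler-Maclaurin then gives
  Σ_{k>n} 1/k^23 = ∫_{n}^∞ dx/x^23 − 1/(2·n^23) + O(1/n^24).
(Equivalently this is ζ(23) − Σ_{k≤n} 1/k^23.)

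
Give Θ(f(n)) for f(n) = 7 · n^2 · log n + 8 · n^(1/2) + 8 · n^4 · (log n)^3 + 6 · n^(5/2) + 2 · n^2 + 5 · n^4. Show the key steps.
f(n) ∈ Θ(n^4 · (log n)^3)

Compare the terms by growth order. For large n, n^a · (log n)^b dominates n^a' · (log n)^b' iff a > a', or (a = a' and b > b'). Ranking the 6 terms shows the dominant one is 8 · n^4 · (log n)^3. Hence f(n) ∈ Θ(n^4 · (log n)^3).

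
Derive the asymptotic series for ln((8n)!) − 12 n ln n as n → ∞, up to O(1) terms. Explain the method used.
ln((8n)!) − 12 n ln n = −4 n ln n + 8(ln 8 − 1) n + (1/2) ln(2π·8n) + O(1/n)

Stirling: ln((8n)!) = 8n ln(8n) − 8n + (1/2) ln(2π·8n) + O(1/n).
Expand 8n ln(8n) = 8n (ln n + ln 8) = 8n ln n + 8n ln 8.
Subtract 12n ln n: leading term is (8 − 12) n ln n = −4 n ln n. The next term is 8n ln 8 − 8n = 8(ln 8 − 1) n. Then the (1/2) ln(2π·8n) correction.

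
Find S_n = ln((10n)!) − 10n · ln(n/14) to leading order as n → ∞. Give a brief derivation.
S_n ~ 10n · (ln 140 − 1) + O(ln n)

Stirling: ln((10n)!) = 10n ln(10n) − 10n + O(ln n).
  S_n = 10n ln(10n) − 10n − 10n ln(n/14) + O(ln n)
      = 10n ln(10n) − 10n ln n + 10n ln 14 − 10n + O(ln n)
      = 10n ln 10 + 10n ln 14 − 10n + O(ln n)
      = 10n (ln 140 − 1) + O(ln n).
Numerically ln(140) − 1 ≈ 3.9416.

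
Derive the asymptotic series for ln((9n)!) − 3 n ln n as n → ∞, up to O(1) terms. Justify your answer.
ln((9n)!) − 3 n ln n = 6 n ln n + 9(ln 9 − 1) n + (1/2) ln(2π·9n) + O(1/n)

Stirling: ln((9n)!) = 9n ln(9n) − 9n + (1/2) ln(2π·9n) + O(1/n).
Expand 9n ln(9n) = 9n (ln n + ln 9) = 9n ln n + 9n ln 9.
Subtract 3n ln n: leading term is (9 − 3) n ln n = 6 n ln n. The next term is 9n ln 9 − 9n = 9(ln 9 − 1) n. Then the (1/2) ln(2π·9n) correction.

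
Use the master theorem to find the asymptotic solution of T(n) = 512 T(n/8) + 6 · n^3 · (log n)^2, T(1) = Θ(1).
T(n) = Θ(n^3 · (log n)^3)

Here log_8 512 = 3 and f(n) = 6 · n^3 · (log n)^2 = Θ(n^(log_8 512) · (log n)^2). This is the extended Case 2 of the master theorem (f matches the critical exponent up to log factors), giving T(n) = Θ(n^(log_8 512) · (log n)^(2+1)) = Θ(n^3 · (log n)^3).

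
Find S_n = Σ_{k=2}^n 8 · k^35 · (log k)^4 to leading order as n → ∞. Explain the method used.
S_n ~ 2 · n^36 · (log n)^4 / 9

By integral comparison, S_n = ∫_1^n 8 · x^35 · (log x)^4 dx + O(n^35 · (log n)^4). For the integral, the leading term of ∫_1^n x^35 (log x)^4 dx is n^36/36 · (log n)^4 (by repeated integration by parts; each step lowers the log-exponent and produces a relatively O(1/log n) correction). Hence S_n ~ 2 · n^36 · (log n)^4 / 9.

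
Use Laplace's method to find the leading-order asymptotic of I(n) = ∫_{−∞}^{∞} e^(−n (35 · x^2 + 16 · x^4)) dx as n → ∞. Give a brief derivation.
I(n) ~ sqrt(π/(35n))

φ(x) = 35 · x^2 + 16 · x^4 has its unique global minimum at x* = 0 (since φ'(x) = 70x + 64x^3 = 0 only at x = 0 for real x with both coefficients positive, and φ → ∞ as |x| → ∞). At x* = 0, φ(0) = 0 and φ''(0) = 70. Laplace's method then gives
  I(n) ~ sqrt(2π / (n · φ''(0))) · e^(−n φ(0)) = sqrt(2π / (70n)) = sqrt(π/(35n)).
The 16 · x^4 term contributes only at subleading order (an O(1/n) relative correction).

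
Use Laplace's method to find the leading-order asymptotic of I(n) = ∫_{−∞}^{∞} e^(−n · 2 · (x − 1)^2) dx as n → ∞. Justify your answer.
I(n) = sqrt(π/(2n))

Here φ(x) = 2 · (x − 1)^2 has its unique minimum at x* = 1 with φ(x*) = 0 and φ''(x*) = 4. Laplace's method gives
  I(n) ~ e^(−n φ(x*)) · sqrt(2π / (n · φ''(x*))) = sqrt(2π / (4n)) = sqrt(π/(2n)).
This is exact: substituting u = (x − 1)·sqrt(2n) gives I(n) = (1/sqrt(2n)) ∫_{−∞}^{∞} e^(−u^2) du = sqrt(π/(2n)).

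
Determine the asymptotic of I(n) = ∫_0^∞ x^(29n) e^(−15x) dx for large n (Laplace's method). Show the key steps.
I(n) ~ (sqrt(2π·29n) / 15) · (29n/(15e))^(29n)

Write the integrand as exp(29n ln x − 15x) and set f(x) = 29n ln x − 15x. Then f'(x) = 29n/x − 15 = 0 at x* = 29n/15, and f''(x*) = −29n/x*^2 = −15^2/(29n). Laplace's method (interior maximum) gives
  I(n) ~ e^(f(x*)) · sqrt(2π / |f''(x*)|)
        = exp(29n ln(29n/15) − 29n) · sqrt(2π · 29n / 15^2)
        = (29n/15)^(29n) e^(−29n) · sqrt(2π·29n) / 15
        = (sqrt(2π·29n) / 15) · (29n/(15e))^(29n).
This matches Γ(29n+1)/15^(29n+1) with Stirling applied to Γ.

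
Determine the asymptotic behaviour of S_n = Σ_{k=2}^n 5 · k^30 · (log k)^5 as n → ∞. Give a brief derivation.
S_n ~ 5 · n^31 · (log n)^5 / 31

By integral comparison, S_n = ∫_1^n 5 · x^30 · (log x)^5 dx + O(n^30 · (log n)^5). For the integral, the leading term of ∫_1^n x^30 (log x)^5 dx is n^31/31 · (log n)^5 (by repeated integration by parts; each step lowers the log-exponent and produces a relatively O(1/log n) correction). Hence S_n ~ 5 · n^31 · (log n)^5 / 31.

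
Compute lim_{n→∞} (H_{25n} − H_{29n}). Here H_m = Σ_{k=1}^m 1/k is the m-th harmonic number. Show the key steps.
lim = ln(25/29)

Euler-Maclaurin gives H_m = ln m + γ + 1/(2m) + O(1/m^2). The γ and O(1/m) terms cancel in the difference:
  H_{25n} − H_{29n} = ln(25n) − ln(29n) + O(1/n) = ln(25/29) + O(1/n).
Hence the limit is ln(25/29).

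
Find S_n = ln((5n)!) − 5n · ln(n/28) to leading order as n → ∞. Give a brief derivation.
S_n ~ 5n · (ln 140 − 1) + O(ln n)

Stirling: ln((5n)!) = 5n ln(5n) − 5n + O(ln n).
  S_n = 5n ln(5n) − 5n − 5n ln(n/28) + O(ln n)
      = 5n ln(5n) − 5n ln n + 5n ln 28 − 5n + O(ln n)
      = 5n ln 5 + 5n ln 28 − 5n + O(ln n)
      = 5n (ln 140 − 1) + O(ln n).
Numerically ln(140) − 1 ≈ 3.9416.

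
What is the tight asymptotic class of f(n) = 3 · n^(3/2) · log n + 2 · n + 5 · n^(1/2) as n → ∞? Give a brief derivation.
f(n) ∈ Θ(n^(3/2) · log n)

Compare the terms by growth order. For large n, n^a · (log n)^b dominates n^a' · (log n)^b' iff a > a', or (a = a' and b > b'). Ranking the 3 terms shows the dominant one is 3 · n^(3/2) · log n. Hence f(n) ∈ Θ(n^(3/2) · log n).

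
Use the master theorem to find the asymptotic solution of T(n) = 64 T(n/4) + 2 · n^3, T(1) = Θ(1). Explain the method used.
T(n) = Θ(n^3 log n)

log_4 64 = 3, and f(n) = 2 · n^3 = Θ(n^(log_4 64)). This is Case 2 of the master theorem: T(n) = Θ(f(n) · log n) = Θ(n^3 log n).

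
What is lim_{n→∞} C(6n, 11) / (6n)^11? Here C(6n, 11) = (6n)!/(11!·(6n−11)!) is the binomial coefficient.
lim = 1/11! = 1/39916800

With N = 6n → ∞: C(N, 11) / N^11 = [N(N−1)…(N−10)] / (11! · N^11) = (1/11!) · 1 · (1 − 1/(6n)) · … · (1 − 10/(6n)). Each factor → 1 as N → ∞, so the limit is 1/11! = 1/39916800.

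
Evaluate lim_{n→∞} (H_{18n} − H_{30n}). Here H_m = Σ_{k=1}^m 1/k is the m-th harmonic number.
lim = ln(18/30) = ln(3/5)

Euler-Maclaurin gives H_m = ln m + γ + 1/(2m) + O(1/m^2). The γ and O(1/m) terms cancel in the difference:
  H_{18n} − H_{30n} = ln(18n) − ln(30n) + O(1/n) = ln(18/30) + O(1/n).
Hence the limit is ln(18/30) = ln(3/5).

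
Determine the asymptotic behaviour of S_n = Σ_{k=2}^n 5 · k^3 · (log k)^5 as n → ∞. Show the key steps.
S_n ~ 5 · n^4 · (log n)^5 / 4

By integral comparison, S_n = ∫_1^n 5 · x^3 · (log x)^5 dx + O(n^3 · (log n)^5). For the integral, the leading term of ∫_1^n x^3 (log x)^5 dx is n^4/4 · (log n)^5 (by repeated integration by parts; each step lowers the log-exponent and produces a relatively O(1/log n) correction). Hence S_n ~ 5 · n^4 · (log n)^5 / 4.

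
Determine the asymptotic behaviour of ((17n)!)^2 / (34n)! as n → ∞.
((17n)!)^2/(34n)! ~ ((2π·17n)^(1/2) / sqrt(2)) · 2^(−2·17n)  →  0

Write N = 17n. Stirling: N! ~ sqrt(2π N)(N/e)^N and (2N)! ~ sqrt(2π·2N)·(2N/e)^(2N).
  (N!)^2/(2N)! ~ (2π N)^(2/2) (N/e)^(2N) / [sqrt(2π·2N) (2N/e)^(2N)]
     = (2π N)^(2/2) / sqrt(2π·2N) · (N/(2N))^(2N)
     = (2π N)^((2−1)/2) / sqrt(2) · 2^(−2N).
Since 2^2 > 1, the factor 2^(−2N) decays exponentially, so the ratio → 0. Substituting N = 17n gives the stated form.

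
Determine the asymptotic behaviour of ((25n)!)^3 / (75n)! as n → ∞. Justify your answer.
((25n)!)^3/(75n)! ~ ((2π·25n)^(2/2) / sqrt(3)) · 3^(−3·25n)  →  0

Write N = 25n. Stirling: N! ~ sqrt(2π N)(N/e)^N and (3N)! ~ sqrt(2π·3N)·(3N/e)^(3N).
  (N!)^3/(3N)! ~ (2π N)^(3/2) (N/e)^(3N) / [sqrt(2π·3N) (3N/e)^(3N)]
     = (2π N)^(3/2) / sqrt(2π·3N) · (N/(3N))^(3N)
     = (2π N)^((3−1)/2) / sqrt(3) · 3^(−3N).
Since 3^3 > 1, the factor 3^(−3N) decays exponentially, so the ratio → 0. Substituting N = 25n gives the stated form.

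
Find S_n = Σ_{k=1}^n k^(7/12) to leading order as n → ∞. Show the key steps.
S_n ~ (12/19) · n^(19/12)

Integral comparison: Σ_{k=1}^n k^(7/12) = ∫_0^n x^(7/12) dx + O(n^(7/12)). The integral is n^(1 + 7/12) / (1 + 7/12) = n^((7+12)/12) / ((7+12)/12) = (12/19) · n^(19/12).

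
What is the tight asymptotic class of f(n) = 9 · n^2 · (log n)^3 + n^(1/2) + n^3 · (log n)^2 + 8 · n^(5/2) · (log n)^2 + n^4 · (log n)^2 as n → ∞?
f(n) ∈ Θ(n^4 · (log n)^2)

Compare the terms by growth order. For large n, n^a · (log n)^b dominates n^a' · (log n)^b' iff a > a', or (a = a' and b > b'). Ranking the 5 terms shows the dominant one is n^4 · (log n)^2. Hence f(n) ∈ Θ(n^4 · (log n)^2).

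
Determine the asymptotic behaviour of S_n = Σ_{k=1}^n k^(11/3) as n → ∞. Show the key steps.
S_n ~ (3/14) · n^(14/3)

Integral comparison: Σ_{k=1}^n k^(11/3) = ∫_0^n x^(11/3) dx + O(n^(11/3)). The integral is n^(1 + 11/3) / (1 + 11/3) = n^((11+3)/3) / ((11+3)/3) = (3/14) · n^(14/3).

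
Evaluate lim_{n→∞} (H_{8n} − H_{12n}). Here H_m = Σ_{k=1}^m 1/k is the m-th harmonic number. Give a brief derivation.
lim = ln(8/12) = ln(2/3)

Euler-Maclaurin gives H_m = ln m + γ + 1/(2m) + O(1/m^2). The γ and O(1/m) terms cancel in the difference:
  H_{8n} − H_{12n} = ln(8n) − ln(12n) + O(1/n) = ln(8/12) + O(1/n).
Hence the limit is ln(8/12) = ln(2/3).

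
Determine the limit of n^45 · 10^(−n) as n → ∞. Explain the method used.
lim = 0

Exponentials with base > 1 dominate every fixed polynomial: for any fixed c, n^c / 10^n → 0 as n → ∞ (e.g. by the ratio test, or by writing 10^n = e^(n ln 10) and noting e^(n ln 10) / n^c → ∞). Hence n^45 · 10^(−n) = n^45 / 10^n → 0.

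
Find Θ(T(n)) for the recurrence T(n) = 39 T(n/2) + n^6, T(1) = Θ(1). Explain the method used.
T(n) = Θ(n^6)

log_2 39 ≈ 5.285. f(n) = n^6 dominates n^(log_2 39) since 6 > 5.285, and the regularity condition a·f(n/b) = 39·(n/2)^6 = (39/64)·n^6 ≤ c·f(n) holds with c = 39/64 ≈ 0.609 < 1. So this is Case 3: T(n) = Θ(f(n)) = Θ(n^6).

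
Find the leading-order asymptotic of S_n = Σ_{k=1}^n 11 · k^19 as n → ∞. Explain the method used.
S_n ~ 11 · n^20 / 20

By integral comparison (Euler-Maclaurin), Σ_{k=1}^n 11 · k^19 = 11 · ∫_0^n x^19 dx + O(n^19) = 11 · n^20/20 + O(n^19). (Equivalently, Faulhaber's formula gives the same leading term.)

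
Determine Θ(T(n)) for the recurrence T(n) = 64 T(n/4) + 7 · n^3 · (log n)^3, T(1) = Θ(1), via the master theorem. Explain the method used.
T(n) = Θ(n^3 · (log n)^4)

Here log_4 64 = 3 and f(n) = 7 · n^3 · (log n)^3 = Θ(n^(log_4 64) · (log n)^3). This is the extended Case 2 of the master theorem (f matches the critical exponent up to log factors), giving T(n) = Θ(n^(log_4 64) · (log n)^(3+1)) = Θ(n^3 · (log n)^4).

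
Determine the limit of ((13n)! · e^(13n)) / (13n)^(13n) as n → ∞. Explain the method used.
lim = ∞

Stirling: (13n)! ~ sqrt(2π·13n) · (13n/e)^(13n). Hence
  (13n)! · e^(13n) / (13n)^(13n) ~ sqrt(2π·13n) = sqrt(2π·13) · sqrt(n) → ∞.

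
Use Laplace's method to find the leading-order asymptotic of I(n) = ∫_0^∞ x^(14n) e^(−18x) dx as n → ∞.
I(n) ~ (sqrt(2π·14n) / 18) · (14n/(18e))^(14n)

Write the integrand as exp(14n ln x − 18x) and set f(x) = 14n ln x − 18x. Then f'(x) = 14n/x − 18 = 0 at x* = 14n/18, and f''(x*) = −14n/x*^2 = −18^2/(14n). Laplace's method (interior maximum) gives
  I(n) ~ e^(f(x*)) · sqrt(2π / |f''(x*)|)
        = exp(14n ln(14n/18) − 14n) · sqrt(2π · 14n / 18^2)
        = (14n/18)^(14n) e^(−14n) · sqrt(2π·14n) / 18
        = (sqrt(2π·14n) / 18) · (14n/(18e))^(14n).
This matches Γ(14n+1)/18^(14n+1) with Stirling applied to Γ.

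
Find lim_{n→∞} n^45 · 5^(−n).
lim = 0

Exponentials with base > 1 dominate every fixed polynomial: for any fixed c, n^c / 5^n → 0 as n → ∞ (e.g. by the ratio test, or by writing 5^n = e^(n ln 5) and noting e^(n ln 5) / n^c → ∞). Hence n^45 · 5^(−n) = n^45 / 5^n → 0.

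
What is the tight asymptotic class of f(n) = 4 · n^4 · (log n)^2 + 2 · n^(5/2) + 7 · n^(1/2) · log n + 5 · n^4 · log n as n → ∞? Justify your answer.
f(n) ∈ Θ(n^4 · (log n)^2)

Compare the terms by growth order. For large n, n^a · (log n)^b dominates n^a' · (log n)^b' iff a > a', or (a = a' and b > b'). Ranking the 4 terms shows the dominant one is 4 · n^4 · (log n)^2. Hence f(n) ∈ Θ(n^4 · (log n)^2).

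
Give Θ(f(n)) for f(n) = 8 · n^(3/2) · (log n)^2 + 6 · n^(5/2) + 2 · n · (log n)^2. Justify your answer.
f(n) ∈ Θ(n^(5/2))

Compare the terms by growth order. For large n, n^a · (log n)^b dominates n^a' · (log n)^b' iff a > a', or (a = a' and b > b'). Ranking the 3 terms shows the dominant one is 6 · n^(5/2). Hence f(n) ∈ Θ(n^(5/2)).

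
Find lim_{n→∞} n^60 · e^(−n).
lim = 0

Exponentials with base > 1 dominate every fixed polynomial: for any fixed c, n^c / e^n → 0 as n → ∞ (e.g. by the ratio test, or since e^n grows faster than any power of n). Hence n^60 · e^(−n) = n^60 / e^n → 0.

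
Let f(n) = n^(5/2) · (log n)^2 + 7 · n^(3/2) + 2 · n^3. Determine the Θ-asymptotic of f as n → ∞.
f(n) ∈ Θ(n^3)

Compare the terms by growth order. For large n, n^a · (log n)^b dominates n^a' · (log n)^b' iff a > a', or (a = a' and b > b'). Ranking the 3 terms shows the dominant one is 2 · n^3. Hence f(n) ∈ Θ(n^3).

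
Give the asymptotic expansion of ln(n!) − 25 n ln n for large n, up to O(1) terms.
ln(n!) − 25 n ln n = −24 n ln n − n + (1/2) ln(2π n) + O(1/n)

Stirling: ln((n)!) = n ln(n) − n + (1/2) ln(2π·n) + O(1/n).
Here n ln(n) = n ln n.
Subtract 25n ln n: leading term is (1 − 25) n ln n = −24 n ln n. The next term is −n. Then the (1/2) ln(2π·n) correction.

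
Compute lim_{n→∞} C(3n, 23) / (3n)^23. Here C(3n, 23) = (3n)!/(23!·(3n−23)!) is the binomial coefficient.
lim = 1/23! = 1/25852016738884976640000

With N = 3n → ∞: C(N, 23) / N^23 = [N(N−1)…(N−22)] / (23! · N^23) = (1/23!) · 1 · (1 − 1/(3n)) · … · (1 − 22/(3n)). Each factor → 1 as N → ∞, so the limit is 1/23! = 1/25852016738884976640000.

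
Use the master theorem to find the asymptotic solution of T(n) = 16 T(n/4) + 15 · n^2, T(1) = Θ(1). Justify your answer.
T(n) = Θ(n^2 log n)

log_4 16 = 2, and f(n) = 15 · n^2 = Θ(n^(log_4 16)). This is Case 2 of the master theorem: T(n) = Θ(f(n) · log n) = Θ(n^2 log n).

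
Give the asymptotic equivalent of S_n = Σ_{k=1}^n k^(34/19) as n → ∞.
S_n ~ (19/53) · n^(53/19)

Integral comparison: Σ_{k=1}^n k^(34/19) = ∫_0^n x^(34/19) dx + O(n^(34/19)). The integral is n^(1 + 34/19) / (1 + 34/19) = n^((34+19)/19) / ((34+19)/19) = (19/53) · n^(53/19).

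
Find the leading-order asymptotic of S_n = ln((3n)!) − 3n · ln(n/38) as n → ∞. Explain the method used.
S_n ~ 3n · (ln 114 − 1) + O(ln n)

Stirling: ln((3n)!) = 3n ln(3n) − 3n + O(ln n).
  S_n = 3n ln(3n) − 3n − 3n ln(n/38) + O(ln n)
      = 3n ln(3n) − 3n ln n + 3n ln 38 − 3n + O(ln n)
      = 3n ln 3 + 3n ln 38 − 3n + O(ln n)
      = 3n (ln 114 − 1) + O(ln n).
Numerically ln(114) − 1 ≈ 3.7362.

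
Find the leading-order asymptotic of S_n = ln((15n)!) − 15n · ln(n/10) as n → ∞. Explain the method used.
S_n ~ 15n · (ln 150 − 1) + O(ln n)

Stirling: ln((15n)!) = 15n ln(15n) − 15n + O(ln n).
  S_n = 15n ln(15n) − 15n − 15n ln(n/10) + O(ln n)
      = 15n ln(15n) − 15n ln n + 15n ln 10 − 15n + O(ln n)
      = 15n ln 15 + 15n ln 10 − 15n + O(ln n)
      = 15n (ln 150 − 1) + O(ln n).
Numerically ln(150) − 1 ≈ 4.0106.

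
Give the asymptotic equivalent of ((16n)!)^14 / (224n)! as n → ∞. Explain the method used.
((16n)!)^14/(224n)! ~ ((2π·16n)^(13/2) / sqrt(14)) · 14^(−14·16n)  →  0

Write N = 16n. Stirling: N! ~ sqrt(2π N)(N/e)^N and (14N)! ~ sqrt(2π·14N)·(14N/e)^(14N).
  (N!)^14/(14N)! ~ (2π N)^(14/2) (N/e)^(14N) / [sqrt(2π·14N) (14N/e)^(14N)]
     = (2π N)^(14/2) / sqrt(2π·14N) · (N/(14N))^(14N)
     = (2π N)^((14−1)/2) / sqrt(14) · 14^(−14N).
Since 14^14 > 1, the factor 14^(−14N) decays exponentially, so the ratio → 0. Substituting N = 16n gives the stated form.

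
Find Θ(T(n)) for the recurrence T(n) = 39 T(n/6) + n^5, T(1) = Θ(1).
T(n) = Θ(n^5)

log_6 39 ≈ 2.045. f(n) = n^5 dominates n^(log_6 39) since 5 > 2.045, and the regularity condition a·f(n/b) = 39·(n/6)^5 = (39/7776)·n^5 ≤ c·f(n) holds with c = 39/7776 ≈ 0.00502 < 1. So this is Case 3: T(n) = Θ(f(n)) = Θ(n^5).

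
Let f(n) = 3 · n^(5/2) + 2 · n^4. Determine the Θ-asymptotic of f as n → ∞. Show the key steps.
f(n) ∈ Θ(n^4)

Compare the terms by growth order. For large n, n^a · (log n)^b dominates n^a' · (log n)^b' iff a > a', or (a = a' and b > b'). Ranking the 2 terms shows the dominant one is 2 · n^4. Hence f(n) ∈ Θ(n^4).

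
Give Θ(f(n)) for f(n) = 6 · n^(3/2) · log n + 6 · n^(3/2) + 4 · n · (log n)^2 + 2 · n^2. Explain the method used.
f(n) ∈ Θ(n^2)

Compare the terms by growth order. For large n, n^a · (log n)^b dominates n^a' · (log n)^b' iff a > a', or (a = a' and b > b'). Ranking the 4 terms shows the dominant one is 2 · n^2. Hence f(n) ∈ Θ(n^2).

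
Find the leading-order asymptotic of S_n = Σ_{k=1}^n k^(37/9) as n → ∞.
S_n ~ (9/46) · n^(46/9)

Integral comparison: Σ_{k=1}^n k^(37/9) = ∫_0^n x^(37/9) dx + O(n^(37/9)). The integral is n^(1 + 37/9) / (1 + 37/9) = n^((37+9)/9) / ((37+9)/9) = (9/46) · n^(46/9).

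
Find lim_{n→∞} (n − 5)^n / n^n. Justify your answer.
lim = e^(−5)

Rewrite as (1 − 5/n)^(n). By the standard limit (1 + x/n)^n → e^x, we have (1 − 5/n)^n → e^(−5), and raising to the 1st power gives e^(−5).
More precisely, ln[(1 − 5/n)^(n)] = n · ln(1 − 5/n) = n · (-5/n + O(1/n^2)) = -5 + O(1/n) → -5.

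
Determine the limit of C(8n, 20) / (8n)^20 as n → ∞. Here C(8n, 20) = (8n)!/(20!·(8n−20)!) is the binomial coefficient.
lim = 1/20! = 1/2432902008176640000

With N = 8n → ∞: C(N, 20) / N^20 = [N(N−1)…(N−19)] / (20! · N^20) = (1/20!) · 1 · (1 − 1/(8n)) · … · (1 − 19/(8n)). Each factor → 1 as N → ∞, so the limit is 1/20! = 1/2432902008176640000.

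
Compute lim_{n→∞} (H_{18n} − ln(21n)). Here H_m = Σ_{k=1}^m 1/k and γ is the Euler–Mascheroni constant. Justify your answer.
lim = ln(6/7) + γ

By Euler-Maclaurin, H_m = ln m + γ + O(1/m). So
  H_{18n} − ln(21n) = ln(18n) + γ − ln(21n) + O(1/n)
                       = ln(18/21) + γ + O(1/n).
Hence the limit is ln(18/21) + γ (= ln(6/7)).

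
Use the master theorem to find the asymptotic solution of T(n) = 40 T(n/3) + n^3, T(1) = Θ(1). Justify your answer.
T(n) = Θ(n^(log_3 40))

Master theorem: compare f(n) = n^3 to n^(log_3 40) where log_3 40 ≈ 3.358. Since 3 < log_3 40, we have f(n) = O(n^(log_3 40 − ε)) for some ε > 0 — Case 1. Hence T(n) = Θ(n^(log_3 40)).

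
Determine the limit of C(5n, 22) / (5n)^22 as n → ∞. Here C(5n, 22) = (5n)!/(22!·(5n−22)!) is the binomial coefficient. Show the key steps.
lim = 1/22! = 1/1124000727777607680000

With N = 5n → ∞: C(N, 22) / N^22 = [N(N−1)…(N−21)] / (22! · N^22) = (1/22!) · 1 · (1 − 1/(5n)) · … · (1 − 21/(5n)). Each factor → 1 as N → ∞, so the limit is 1/22! = 1/1124000727777607680000.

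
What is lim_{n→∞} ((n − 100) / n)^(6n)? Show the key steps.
lim = e^(−600)

Rewrite as (1 − 100/n)^(6n). By the standard limit (1 + x/n)^n → e^x, we have (1 − 100/n)^n → e^(−100), and raising to the 6th power gives e^(−600).
More precisely, ln[(1 − 100/n)^(6n)] = 6n · ln(1 − 100/n) = 6n · (-100/n + O(1/n^2)) = -600 + O(1/n) → -600.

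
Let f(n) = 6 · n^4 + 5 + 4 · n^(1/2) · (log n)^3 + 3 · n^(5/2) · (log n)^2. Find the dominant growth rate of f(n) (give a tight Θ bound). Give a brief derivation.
f(n) ∈ Θ(n^4)

Compare the terms by growth order. For large n, n^a · (log n)^b dominates n^a' · (log n)^b' iff a > a', or (a = a' and b > b'). Ranking the 4 terms shows the dominant one is 6 · n^4. Hence f(n) ∈ Θ(n^4).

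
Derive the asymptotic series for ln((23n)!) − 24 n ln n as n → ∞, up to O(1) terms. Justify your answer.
ln((23n)!) − 24 n ln n = −n ln n + 23(ln 23 − 1) n + (1/2) ln(2π·23n) + O(1/n)

Stirling: ln((23n)!) = 23n ln(23n) − 23n + (1/2) ln(2π·23n) + O(1/n).
Expand 23n ln(23n) = 23n (ln n + ln 23) = 23n ln n + 23n ln 23.
Subtract 24n ln n: leading term is (23 − 24) n ln n = −n ln n. The next term is 23n ln 23 − 23n = 23(ln 23 − 1) n. Then the (1/2) ln(2π·23n) correction.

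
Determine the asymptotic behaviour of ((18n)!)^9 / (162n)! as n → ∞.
((18n)!)^9/(162n)! ~ ((2π·18n)^(8/2) / 3) · 9^(−9·18n)  →  0

Write N = 18n. Stirling: N! ~ sqrt(2π N)(N/e)^N and (9N)! ~ sqrt(2π·9N)·(9N/e)^(9N).
  (N!)^9/(9N)! ~ (2π N)^(9/2) (N/e)^(9N) / [sqrt(2π·9N) (9N/e)^(9N)]
     = (2π N)^(9/2) / sqrt(2π·9N) · (N/(9N))^(9N)
     = (2π N)^((9−1)/2) / 3 · 9^(−9N).
Since 9^9 > 1, the factor 9^(−9N) decays exponentially, so the ratio → 0. Substituting N = 18n gives the stated form.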